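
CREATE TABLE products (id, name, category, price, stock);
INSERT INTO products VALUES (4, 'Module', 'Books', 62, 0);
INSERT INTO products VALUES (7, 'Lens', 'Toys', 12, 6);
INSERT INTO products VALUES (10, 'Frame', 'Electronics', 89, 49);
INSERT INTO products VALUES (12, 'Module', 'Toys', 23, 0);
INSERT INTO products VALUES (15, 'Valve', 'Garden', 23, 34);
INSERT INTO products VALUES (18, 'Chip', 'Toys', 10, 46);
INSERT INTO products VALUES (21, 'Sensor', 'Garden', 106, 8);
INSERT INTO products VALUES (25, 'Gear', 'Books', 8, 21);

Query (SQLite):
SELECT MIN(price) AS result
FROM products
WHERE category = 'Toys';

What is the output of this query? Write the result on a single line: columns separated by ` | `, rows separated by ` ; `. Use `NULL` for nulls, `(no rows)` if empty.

Rows where category='Toys' → price values: [12, 23, 10].
MIN of non-NULL values = 10.

10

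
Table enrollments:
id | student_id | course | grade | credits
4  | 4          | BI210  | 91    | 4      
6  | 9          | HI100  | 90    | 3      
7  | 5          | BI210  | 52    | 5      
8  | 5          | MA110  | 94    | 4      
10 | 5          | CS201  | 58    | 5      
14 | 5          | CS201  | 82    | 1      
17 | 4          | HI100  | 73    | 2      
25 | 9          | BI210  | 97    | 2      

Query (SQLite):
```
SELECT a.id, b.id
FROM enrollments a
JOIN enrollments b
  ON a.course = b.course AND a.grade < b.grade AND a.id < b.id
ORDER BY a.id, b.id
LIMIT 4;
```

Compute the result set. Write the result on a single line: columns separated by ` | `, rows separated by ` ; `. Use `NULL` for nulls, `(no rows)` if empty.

4 | 25 ; 7 | 25 ; 10 | 14

Pairs (a,b) with same course, a.grade < b.grade, a.id < b.id.
course groups: BI210:{4,7,25} CS201:{10,14} HI100:{6,17} MA110:{8}
Ordered by (a.id, b.id); first 4.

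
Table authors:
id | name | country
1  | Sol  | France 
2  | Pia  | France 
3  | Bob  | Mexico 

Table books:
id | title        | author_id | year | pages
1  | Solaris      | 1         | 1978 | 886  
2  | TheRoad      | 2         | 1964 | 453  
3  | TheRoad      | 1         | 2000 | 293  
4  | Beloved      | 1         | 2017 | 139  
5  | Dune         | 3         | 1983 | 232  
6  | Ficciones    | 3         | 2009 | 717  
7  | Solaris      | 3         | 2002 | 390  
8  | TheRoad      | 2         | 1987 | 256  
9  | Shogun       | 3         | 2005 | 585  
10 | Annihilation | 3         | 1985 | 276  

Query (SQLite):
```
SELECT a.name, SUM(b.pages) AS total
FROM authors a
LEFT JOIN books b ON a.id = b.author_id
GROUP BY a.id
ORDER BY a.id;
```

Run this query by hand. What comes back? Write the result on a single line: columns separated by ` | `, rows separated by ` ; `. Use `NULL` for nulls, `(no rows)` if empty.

LEFT JOIN keeps every authors row; unmatched ones get NULL for books columns.
Group by authors.id and compute SUM(b.pages). SUM over an all-NULL group is NULL.
  1: ids {1, 3, 4} → SUM(b.pages)=1318
  2: ids {2, 8} → SUM(b.pages)=709
  3: ids {5, 6, 7, 9, 10} → SUM(b.pages)=2200

Sol | 1318 ; Pia | 709 ; Bob | 2200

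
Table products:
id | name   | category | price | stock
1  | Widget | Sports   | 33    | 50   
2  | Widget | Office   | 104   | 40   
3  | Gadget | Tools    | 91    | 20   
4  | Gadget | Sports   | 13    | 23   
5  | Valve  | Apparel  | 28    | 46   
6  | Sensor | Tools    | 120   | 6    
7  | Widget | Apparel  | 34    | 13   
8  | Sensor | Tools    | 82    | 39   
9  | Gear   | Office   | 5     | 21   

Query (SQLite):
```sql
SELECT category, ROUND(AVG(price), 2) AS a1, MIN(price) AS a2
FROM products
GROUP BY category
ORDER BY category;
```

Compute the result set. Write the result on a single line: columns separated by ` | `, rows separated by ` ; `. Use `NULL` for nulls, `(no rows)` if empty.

Group products by category.
Per group compute: ROUND(AVG(price), 2), MIN(price).
  Apparel: ids {5, 7} → ROUND(AVG(price), 2)=31, MIN(price)=28
  Office: ids {2, 9} → ROUND(AVG(price), 2)=54.5, MIN(price)=5
  Sports: ids {1, 4} → ROUND(AVG(price), 2)=23, MIN(price)=13
  Tools: ids {3, 6, 8} → ROUND(AVG(price), 2)=97.67, MIN(price)=82

Apparel | 31 | 28 ; Office | 54.5 | 5 ; Sports | 23 | 13 ; Tools | 97.67 | 82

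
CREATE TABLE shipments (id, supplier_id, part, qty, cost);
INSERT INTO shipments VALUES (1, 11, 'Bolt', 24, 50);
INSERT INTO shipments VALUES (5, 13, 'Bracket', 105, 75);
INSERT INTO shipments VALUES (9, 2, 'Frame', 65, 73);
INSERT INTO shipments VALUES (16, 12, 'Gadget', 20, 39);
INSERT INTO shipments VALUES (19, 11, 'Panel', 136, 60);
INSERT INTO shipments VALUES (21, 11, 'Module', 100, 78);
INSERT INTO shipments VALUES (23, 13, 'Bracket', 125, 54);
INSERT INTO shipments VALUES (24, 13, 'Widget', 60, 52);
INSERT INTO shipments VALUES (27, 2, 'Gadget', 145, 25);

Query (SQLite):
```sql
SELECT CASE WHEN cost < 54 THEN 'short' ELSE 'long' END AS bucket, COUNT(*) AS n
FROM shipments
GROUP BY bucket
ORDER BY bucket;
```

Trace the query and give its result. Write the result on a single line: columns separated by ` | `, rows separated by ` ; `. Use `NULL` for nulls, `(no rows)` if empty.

Bucket rows by cost < 54 → 'short' else 'long'; count each bucket.

long | 5 ; short | 4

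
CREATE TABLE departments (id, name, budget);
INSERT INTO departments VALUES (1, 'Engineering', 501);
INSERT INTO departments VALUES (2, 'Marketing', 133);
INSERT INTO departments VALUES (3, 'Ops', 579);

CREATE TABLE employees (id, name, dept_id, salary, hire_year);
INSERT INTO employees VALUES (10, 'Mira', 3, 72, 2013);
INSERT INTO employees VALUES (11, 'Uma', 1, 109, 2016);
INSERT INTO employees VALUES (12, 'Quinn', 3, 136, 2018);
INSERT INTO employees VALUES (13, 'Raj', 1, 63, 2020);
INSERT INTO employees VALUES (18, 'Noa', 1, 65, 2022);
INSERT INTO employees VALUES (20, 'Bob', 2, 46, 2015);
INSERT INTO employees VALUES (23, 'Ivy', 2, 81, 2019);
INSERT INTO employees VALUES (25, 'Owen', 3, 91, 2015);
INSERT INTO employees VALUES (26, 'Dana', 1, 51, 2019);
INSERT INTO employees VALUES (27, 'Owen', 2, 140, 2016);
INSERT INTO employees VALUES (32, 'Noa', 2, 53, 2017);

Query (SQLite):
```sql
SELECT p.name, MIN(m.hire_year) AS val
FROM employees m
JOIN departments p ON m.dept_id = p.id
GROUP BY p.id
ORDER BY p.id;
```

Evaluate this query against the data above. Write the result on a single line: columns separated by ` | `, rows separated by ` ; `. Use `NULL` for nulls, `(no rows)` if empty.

Engineering | 2016 ; Marketing | 2015 ; Ops | 2013

Join each employees row to its departments via dept_id.
Group joined rows by departments.id; compute MIN(m.hire_year) per group.
  1: ids {11, 13, 18, 26} → MIN(m.hire_year)=2016
  2: ids {20, 23, 27, 32} → MIN(m.hire_year)=2015
  3: ids {10, 12, 25} → MIN(m.hire_year)=2013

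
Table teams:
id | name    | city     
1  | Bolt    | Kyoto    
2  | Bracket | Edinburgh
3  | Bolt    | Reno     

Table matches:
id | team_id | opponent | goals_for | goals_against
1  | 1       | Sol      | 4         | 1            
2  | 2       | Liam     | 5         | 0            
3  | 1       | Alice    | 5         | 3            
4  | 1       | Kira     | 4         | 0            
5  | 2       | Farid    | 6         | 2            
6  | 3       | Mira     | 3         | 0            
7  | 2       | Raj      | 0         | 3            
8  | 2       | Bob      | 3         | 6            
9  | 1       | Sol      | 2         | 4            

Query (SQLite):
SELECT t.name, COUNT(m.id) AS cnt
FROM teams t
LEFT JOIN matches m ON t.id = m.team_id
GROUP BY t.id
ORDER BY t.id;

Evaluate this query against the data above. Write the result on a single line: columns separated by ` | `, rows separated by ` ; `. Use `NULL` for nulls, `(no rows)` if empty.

Bolt | 4 ; Bracket | 4 ; Bolt | 1

LEFT JOIN keeps every teams row; unmatched ones get NULL for matches columns.
Group by teams.id and compute COUNT(m.id). COUNT(col) of an all-NULL group is 0.
  1: ids {1, 3, 4, 9} → COUNT(m.id)=4
  2: ids {2, 5, 7, 8} → COUNT(m.id)=4
  3: ids {6} → COUNT(m.id)=1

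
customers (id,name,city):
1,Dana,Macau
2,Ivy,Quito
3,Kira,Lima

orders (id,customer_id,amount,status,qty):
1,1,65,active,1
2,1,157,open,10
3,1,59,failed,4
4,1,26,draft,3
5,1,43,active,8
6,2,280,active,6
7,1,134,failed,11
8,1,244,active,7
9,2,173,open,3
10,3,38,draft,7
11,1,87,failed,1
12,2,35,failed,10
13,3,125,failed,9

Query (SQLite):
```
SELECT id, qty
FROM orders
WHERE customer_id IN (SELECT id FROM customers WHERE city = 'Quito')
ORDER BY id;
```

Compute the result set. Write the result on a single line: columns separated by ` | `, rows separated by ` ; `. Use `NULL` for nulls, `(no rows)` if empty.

6 | 6 ; 9 | 3 ; 12 | 10

Inner query: customers.id where city = 'Quito'.
Outer: keep orders rows whose customer_id is in that set.
Inner query → {2}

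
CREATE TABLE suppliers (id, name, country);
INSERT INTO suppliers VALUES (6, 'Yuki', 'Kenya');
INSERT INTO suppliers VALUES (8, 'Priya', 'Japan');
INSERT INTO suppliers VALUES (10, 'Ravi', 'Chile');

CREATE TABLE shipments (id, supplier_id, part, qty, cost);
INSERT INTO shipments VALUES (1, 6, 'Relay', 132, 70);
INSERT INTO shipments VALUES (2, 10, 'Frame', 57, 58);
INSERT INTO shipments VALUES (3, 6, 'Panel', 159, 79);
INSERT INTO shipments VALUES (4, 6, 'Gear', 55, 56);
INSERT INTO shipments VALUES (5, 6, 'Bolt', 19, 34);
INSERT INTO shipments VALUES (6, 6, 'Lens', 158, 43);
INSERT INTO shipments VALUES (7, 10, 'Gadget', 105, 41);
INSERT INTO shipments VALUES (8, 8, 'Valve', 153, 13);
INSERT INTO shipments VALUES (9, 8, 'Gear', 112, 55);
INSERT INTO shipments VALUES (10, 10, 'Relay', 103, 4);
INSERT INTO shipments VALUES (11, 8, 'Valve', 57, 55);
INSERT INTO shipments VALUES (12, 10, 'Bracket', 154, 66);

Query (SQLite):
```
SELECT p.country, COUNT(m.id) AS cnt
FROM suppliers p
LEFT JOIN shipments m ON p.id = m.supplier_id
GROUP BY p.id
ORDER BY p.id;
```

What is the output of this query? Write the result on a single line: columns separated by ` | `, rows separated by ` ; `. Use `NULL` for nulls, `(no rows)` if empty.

LEFT JOIN keeps every suppliers row; unmatched ones get NULL for shipments columns.
Group by suppliers.id and compute COUNT(m.id). COUNT(col) of an all-NULL group is 0.
  6: ids {1, 3, 4, 5, 6} → COUNT(m.id)=5
  8: ids {8, 9, 11} → COUNT(m.id)=3
  10: ids {2, 7, 10, 12} → COUNT(m.id)=4

Kenya | 5 ; Japan | 3 ; Chile | 4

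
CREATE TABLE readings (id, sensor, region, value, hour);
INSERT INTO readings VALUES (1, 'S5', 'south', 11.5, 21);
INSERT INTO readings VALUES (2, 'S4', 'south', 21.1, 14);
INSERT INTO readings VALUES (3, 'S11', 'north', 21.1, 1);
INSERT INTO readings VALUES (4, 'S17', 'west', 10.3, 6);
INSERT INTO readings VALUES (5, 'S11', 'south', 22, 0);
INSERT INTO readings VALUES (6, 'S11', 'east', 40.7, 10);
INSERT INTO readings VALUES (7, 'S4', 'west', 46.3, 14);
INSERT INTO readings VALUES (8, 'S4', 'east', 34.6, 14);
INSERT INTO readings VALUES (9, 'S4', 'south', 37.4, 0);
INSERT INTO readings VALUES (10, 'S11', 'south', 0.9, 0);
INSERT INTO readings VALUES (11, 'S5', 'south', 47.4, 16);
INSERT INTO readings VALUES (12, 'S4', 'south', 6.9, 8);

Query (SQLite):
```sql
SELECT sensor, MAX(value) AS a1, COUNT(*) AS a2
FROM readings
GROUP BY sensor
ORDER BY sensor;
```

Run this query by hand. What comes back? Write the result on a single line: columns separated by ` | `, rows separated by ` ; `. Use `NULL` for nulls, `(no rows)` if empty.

S11 | 40.7 | 4 ; S17 | 10.3 | 1 ; S4 | 46.3 | 5 ; S5 | 47.4 | 2

Group readings by sensor.
Per group compute: MAX(value), COUNT(*).
  S11: ids {3, 5, 6, 10} → MAX(value)=40.7, COUNT(*)=4
  S17: ids {4} → MAX(value)=10.3, COUNT(*)=1
  S4: ids {2, 7, 8, 9, 12} → MAX(value)=46.3, COUNT(*)=5
  S5: ids {1, 11} → MAX(value)=47.4, COUNT(*)=2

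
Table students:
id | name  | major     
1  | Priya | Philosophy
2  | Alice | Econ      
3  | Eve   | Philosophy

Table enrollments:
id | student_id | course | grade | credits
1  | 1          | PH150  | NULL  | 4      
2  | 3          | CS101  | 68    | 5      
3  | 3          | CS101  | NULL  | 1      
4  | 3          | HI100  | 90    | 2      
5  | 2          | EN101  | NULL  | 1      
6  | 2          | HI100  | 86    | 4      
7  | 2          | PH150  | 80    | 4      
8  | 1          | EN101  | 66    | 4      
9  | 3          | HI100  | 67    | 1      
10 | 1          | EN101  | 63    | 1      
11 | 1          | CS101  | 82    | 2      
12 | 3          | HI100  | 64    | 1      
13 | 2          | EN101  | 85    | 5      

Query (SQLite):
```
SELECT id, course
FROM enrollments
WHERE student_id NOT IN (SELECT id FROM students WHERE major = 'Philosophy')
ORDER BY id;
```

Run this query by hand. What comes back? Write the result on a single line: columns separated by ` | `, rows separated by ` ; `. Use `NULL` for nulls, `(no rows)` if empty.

5 | EN101 ; 6 | HI100 ; 7 | PH150 ; 13 | EN101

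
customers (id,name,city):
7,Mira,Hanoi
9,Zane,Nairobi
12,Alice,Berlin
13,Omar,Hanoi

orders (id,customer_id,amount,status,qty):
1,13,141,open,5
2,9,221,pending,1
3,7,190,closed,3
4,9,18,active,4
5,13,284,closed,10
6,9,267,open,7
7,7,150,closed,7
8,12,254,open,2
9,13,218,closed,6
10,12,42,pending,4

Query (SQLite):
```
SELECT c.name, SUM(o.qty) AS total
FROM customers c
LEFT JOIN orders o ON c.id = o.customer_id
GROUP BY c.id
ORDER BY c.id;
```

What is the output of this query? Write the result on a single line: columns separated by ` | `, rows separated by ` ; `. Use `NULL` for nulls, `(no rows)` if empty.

LEFT JOIN keeps every customers row; unmatched ones get NULL for orders columns.
Group by customers.id and compute SUM(o.qty). SUM over an all-NULL group is NULL.
  7: ids {3, 7} → SUM(o.qty)=10
  9: ids {2, 4, 6} → SUM(o.qty)=12
  12: ids {8, 10} → SUM(o.qty)=6
  13: ids {1, 5, 9} → SUM(o.qty)=21

Mira | 10 ; Zane | 12 ; Alice | 6 ; Omar | 21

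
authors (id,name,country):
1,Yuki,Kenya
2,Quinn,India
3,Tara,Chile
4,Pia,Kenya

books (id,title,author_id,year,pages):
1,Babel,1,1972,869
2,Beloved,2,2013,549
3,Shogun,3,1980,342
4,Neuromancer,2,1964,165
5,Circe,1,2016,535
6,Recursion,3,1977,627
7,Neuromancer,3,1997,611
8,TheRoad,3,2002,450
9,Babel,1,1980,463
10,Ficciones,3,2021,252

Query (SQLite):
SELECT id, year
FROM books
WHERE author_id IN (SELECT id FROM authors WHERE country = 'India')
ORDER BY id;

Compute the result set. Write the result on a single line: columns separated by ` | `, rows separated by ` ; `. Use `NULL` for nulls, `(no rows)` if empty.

2 | 2013 ; 4 | 1964

Inner query: authors.id where country = 'India'.
Outer: keep books rows whose author_id is in that set.
Inner query → {2}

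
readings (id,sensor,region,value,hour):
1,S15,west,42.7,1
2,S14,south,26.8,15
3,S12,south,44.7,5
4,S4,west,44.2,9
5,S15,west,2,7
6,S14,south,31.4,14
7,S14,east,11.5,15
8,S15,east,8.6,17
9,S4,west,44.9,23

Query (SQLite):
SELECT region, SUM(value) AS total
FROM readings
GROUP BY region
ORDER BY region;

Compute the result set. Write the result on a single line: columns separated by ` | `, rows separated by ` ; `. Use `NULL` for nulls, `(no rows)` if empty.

Partition readings by region; compute SUM(value) within each group.
  east: ids {7, 8} → SUM(value)=20.1
  south: ids {2, 3, 6} → SUM(value)=102.9
  west: ids {1, 4, 5, 9} → SUM(value)=133.8

east | 20.1 ; south | 102.9 ; west | 133.8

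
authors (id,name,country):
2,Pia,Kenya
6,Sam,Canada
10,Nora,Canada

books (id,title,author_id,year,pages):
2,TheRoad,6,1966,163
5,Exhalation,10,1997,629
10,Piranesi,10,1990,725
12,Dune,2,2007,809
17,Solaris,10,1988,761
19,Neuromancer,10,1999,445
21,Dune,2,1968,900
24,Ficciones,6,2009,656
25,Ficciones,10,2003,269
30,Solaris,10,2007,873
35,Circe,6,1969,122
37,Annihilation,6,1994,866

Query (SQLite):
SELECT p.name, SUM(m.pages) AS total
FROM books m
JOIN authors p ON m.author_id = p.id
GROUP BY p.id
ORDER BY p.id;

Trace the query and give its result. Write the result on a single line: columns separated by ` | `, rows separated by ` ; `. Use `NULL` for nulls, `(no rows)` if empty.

Pia | 1709 ; Sam | 1807 ; Nora | 3702

Join each books row to its authors via author_id.
Group joined rows by authors.id; compute SUM(m.pages) per group.
  2: ids {12, 21} → SUM(m.pages)=1709
  6: ids {2, 24, 35, 37} → SUM(m.pages)=1807
  10: ids {5, 10, 17, 19, 25, 30} → SUM(m.pages)=3702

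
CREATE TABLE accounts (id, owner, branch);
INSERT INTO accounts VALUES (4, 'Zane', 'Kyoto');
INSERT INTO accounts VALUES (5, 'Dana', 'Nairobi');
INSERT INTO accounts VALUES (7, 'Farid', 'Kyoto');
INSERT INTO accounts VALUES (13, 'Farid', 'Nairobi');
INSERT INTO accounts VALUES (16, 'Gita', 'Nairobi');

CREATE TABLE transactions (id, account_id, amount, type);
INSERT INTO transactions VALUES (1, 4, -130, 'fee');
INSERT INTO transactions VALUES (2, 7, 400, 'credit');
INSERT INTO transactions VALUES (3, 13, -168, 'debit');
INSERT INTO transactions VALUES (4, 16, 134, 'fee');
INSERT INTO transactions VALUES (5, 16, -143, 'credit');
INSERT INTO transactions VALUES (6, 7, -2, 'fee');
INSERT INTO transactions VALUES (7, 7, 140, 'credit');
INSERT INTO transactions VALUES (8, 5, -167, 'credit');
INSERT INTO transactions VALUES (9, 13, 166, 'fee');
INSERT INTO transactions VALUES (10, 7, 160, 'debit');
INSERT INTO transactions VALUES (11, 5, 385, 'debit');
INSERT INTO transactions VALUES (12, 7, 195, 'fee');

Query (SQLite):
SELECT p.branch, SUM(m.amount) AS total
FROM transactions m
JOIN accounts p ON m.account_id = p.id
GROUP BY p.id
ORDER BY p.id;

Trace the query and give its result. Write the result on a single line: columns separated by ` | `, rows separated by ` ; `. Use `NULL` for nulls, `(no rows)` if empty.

Kyoto | -130 ; Nairobi | 218 ; Kyoto | 893 ; Nairobi | -2 ; Nairobi | -9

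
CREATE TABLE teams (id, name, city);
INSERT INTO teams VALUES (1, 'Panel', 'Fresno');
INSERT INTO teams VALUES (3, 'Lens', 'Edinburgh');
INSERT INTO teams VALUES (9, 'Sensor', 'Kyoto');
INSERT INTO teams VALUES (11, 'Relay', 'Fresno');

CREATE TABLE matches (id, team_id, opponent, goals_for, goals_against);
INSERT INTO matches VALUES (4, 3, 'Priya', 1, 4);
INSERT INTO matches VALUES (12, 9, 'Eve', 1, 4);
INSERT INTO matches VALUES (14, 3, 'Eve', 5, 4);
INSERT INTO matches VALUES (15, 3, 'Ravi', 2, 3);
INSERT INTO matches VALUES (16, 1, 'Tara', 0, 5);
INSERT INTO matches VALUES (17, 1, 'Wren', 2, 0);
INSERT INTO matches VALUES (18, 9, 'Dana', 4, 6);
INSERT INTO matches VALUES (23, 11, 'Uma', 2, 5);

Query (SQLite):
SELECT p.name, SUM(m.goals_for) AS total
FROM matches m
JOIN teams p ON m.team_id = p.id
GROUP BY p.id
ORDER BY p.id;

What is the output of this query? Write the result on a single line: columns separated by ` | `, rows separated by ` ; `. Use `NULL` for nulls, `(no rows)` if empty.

Panel | 2 ; Lens | 8 ; Sensor | 5 ; Relay | 2

Join each matches row to its teams via team_id.
Group joined rows by teams.id; compute SUM(m.goals_for) per group.
  1: ids {16, 17} → SUM(m.goals_for)=2
  3: ids {4, 14, 15} → SUM(m.goals_for)=8
  9: ids {12, 18} → SUM(m.goals_for)=5
  11: ids {23} → SUM(m.goals_for)=2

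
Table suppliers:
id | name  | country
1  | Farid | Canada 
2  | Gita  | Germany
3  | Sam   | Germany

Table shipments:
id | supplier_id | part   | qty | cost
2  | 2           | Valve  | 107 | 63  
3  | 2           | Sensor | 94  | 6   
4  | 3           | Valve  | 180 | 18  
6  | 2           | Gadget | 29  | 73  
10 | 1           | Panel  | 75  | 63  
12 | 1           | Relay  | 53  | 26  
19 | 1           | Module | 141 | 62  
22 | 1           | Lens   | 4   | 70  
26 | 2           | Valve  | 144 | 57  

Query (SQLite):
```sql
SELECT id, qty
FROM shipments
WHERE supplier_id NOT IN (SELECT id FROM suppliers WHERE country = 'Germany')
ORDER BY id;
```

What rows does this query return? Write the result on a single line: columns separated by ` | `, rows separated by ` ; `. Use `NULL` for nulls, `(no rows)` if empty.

10 | 75 ; 12 | 53 ; 19 | 141 ; 22 | 4

Inner query: suppliers.id where country = 'Germany'.
Outer: keep shipments rows whose supplier_id is not in that set.
Inner query → {2, 3}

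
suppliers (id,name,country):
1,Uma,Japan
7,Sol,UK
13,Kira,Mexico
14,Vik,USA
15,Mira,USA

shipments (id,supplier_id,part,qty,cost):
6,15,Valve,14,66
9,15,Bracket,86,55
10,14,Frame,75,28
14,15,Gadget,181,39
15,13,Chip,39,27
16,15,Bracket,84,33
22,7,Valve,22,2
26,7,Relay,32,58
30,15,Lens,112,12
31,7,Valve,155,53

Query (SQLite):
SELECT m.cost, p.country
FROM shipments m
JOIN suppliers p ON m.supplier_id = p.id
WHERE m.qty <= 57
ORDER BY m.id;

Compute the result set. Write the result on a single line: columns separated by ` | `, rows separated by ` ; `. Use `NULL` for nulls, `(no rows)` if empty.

66 | USA ; 27 | Mexico ; 2 | UK ; 58 | UK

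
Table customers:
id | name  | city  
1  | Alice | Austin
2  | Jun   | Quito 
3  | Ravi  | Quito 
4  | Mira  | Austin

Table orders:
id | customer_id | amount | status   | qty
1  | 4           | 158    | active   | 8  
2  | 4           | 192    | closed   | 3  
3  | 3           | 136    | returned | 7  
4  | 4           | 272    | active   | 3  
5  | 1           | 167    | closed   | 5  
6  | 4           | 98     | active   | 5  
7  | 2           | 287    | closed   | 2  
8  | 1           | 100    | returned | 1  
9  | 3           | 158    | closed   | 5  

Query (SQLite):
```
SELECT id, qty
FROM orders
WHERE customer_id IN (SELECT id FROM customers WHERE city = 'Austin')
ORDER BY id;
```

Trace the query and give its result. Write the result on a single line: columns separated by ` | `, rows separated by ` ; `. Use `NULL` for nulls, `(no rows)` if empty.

1 | 8 ; 2 | 3 ; 4 | 3 ; 5 | 5 ; 6 | 5 ; 8 | 1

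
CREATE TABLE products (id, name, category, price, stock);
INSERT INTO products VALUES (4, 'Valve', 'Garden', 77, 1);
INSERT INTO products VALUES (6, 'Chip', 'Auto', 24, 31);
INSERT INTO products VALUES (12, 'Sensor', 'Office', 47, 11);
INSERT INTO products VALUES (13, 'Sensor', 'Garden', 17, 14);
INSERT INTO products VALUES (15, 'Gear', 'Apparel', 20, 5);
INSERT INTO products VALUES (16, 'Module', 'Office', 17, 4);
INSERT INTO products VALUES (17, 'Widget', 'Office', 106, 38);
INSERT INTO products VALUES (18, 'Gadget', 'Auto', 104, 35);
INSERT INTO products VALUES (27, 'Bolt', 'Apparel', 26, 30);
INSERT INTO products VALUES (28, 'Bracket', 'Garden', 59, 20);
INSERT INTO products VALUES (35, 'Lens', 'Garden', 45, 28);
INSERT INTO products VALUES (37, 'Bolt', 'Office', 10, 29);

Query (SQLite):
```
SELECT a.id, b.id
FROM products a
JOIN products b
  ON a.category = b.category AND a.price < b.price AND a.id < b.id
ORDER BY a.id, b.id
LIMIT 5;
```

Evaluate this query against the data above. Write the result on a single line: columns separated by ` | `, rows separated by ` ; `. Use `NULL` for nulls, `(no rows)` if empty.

6 | 18 ; 12 | 17 ; 13 | 28 ; 13 | 35 ; 15 | 27

Pairs (a,b) with same category, a.price < b.price, a.id < b.id.
category groups: Apparel:{15,27} Auto:{6,18} Garden:{4,13,28,35} Office:{12,16,17,37}
Ordered by (a.id, b.id); first 5.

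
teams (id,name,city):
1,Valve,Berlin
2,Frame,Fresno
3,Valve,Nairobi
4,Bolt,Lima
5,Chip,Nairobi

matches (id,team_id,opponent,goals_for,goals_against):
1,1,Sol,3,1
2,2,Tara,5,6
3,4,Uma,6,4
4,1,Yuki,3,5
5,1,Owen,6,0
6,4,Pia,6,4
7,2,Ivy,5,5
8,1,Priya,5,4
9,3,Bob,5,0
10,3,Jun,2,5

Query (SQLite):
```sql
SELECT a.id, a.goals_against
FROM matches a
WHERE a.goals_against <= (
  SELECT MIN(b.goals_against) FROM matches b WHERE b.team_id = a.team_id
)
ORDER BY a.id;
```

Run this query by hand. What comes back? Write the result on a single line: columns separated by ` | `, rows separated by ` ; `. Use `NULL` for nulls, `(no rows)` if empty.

3 | 4 ; 5 | 0 ; 6 | 4 ; 7 | 5 ; 9 | 0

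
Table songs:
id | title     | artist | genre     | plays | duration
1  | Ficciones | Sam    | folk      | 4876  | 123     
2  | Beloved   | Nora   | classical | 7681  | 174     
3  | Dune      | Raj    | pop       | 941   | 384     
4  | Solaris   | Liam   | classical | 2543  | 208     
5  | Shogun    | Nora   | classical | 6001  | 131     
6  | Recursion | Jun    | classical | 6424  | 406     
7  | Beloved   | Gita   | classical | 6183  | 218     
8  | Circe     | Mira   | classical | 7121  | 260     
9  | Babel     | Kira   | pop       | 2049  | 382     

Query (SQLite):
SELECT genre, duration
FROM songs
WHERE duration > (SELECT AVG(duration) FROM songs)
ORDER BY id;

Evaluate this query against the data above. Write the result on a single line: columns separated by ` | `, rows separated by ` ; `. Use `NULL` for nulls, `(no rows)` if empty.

pop | 384 ; classical | 406 ; classical | 260 ; pop | 382

Scalar subquery: AVG(duration) over all songs rows = 254.0.
Keep rows where duration > that value.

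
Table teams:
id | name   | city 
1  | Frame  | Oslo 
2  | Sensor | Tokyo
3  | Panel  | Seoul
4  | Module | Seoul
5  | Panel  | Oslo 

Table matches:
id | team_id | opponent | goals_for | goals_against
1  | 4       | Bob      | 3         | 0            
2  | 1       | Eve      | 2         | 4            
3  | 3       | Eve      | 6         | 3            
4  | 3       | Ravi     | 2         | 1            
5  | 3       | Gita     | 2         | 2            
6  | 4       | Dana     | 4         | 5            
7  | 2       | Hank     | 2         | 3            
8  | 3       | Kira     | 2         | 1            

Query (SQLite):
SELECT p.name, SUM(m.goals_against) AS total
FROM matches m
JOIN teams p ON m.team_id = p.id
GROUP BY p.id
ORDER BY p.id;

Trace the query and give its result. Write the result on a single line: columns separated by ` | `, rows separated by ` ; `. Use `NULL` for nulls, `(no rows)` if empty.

Frame | 4 ; Sensor | 3 ; Panel | 7 ; Module | 5

Join each matches row to its teams via team_id.
Group joined rows by teams.id; compute SUM(m.goals_against) per group.
  1: ids {2} → SUM(m.goals_against)=4
  2: ids {7} → SUM(m.goals_against)=3
  3: ids {3, 4, 5, 8} → SUM(m.goals_against)=7
  4: ids {1, 6} → SUM(m.goals_against)=5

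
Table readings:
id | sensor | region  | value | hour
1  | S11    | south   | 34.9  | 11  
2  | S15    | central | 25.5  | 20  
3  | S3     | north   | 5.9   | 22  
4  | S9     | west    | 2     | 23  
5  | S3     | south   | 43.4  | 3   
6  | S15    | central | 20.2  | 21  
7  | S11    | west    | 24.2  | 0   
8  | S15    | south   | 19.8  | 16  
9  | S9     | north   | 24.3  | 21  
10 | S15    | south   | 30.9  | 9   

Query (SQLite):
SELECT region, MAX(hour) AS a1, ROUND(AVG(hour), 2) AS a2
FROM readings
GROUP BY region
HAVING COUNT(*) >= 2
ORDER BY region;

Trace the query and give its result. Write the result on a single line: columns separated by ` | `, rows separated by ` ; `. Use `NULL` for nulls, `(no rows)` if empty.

central | 21 | 20.5 ; north | 22 | 21.5 ; south | 16 | 9.75 ; west | 23 | 11.5

Group readings by region.
Per group compute: MAX(hour), ROUND(AVG(hour), 2).
HAVING: drop groups with fewer than 2 rows.
  central: ids {2, 6} → MAX(hour)=21, ROUND(AVG(hour), 2)=20.5
  north: ids {3, 9} → MAX(hour)=22, ROUND(AVG(hour), 2)=21.5
  south: ids {1, 5, 8, 10} → MAX(hour)=16, ROUND(AVG(hour), 2)=9.75
  west: ids {4, 7} → MAX(hour)=23, ROUND(AVG(hour), 2)=11.5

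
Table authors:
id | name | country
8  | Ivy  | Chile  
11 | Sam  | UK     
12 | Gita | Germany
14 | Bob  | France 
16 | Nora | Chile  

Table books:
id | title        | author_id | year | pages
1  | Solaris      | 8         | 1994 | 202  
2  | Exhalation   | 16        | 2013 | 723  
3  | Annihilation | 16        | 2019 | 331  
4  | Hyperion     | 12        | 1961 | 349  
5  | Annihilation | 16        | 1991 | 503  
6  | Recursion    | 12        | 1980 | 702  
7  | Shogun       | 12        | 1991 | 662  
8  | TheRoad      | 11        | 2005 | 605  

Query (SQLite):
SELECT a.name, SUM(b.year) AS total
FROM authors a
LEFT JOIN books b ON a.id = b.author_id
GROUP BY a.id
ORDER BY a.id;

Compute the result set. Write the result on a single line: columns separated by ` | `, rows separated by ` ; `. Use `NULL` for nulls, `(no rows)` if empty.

LEFT JOIN keeps every authors row; unmatched ones get NULL for books columns.
Group by authors.id and compute SUM(b.year). SUM over an all-NULL group is NULL.
  8: ids {1} → SUM(b.year)=1994
  11: ids {8} → SUM(b.year)=2005
  12: ids {4, 6, 7} → SUM(b.year)=5932
  14: ids {—} → SUM(b.year)=NULL
  16: ids {2, 3, 5} → SUM(b.year)=6023

Ivy | 1994 ; Sam | 2005 ; Gita | 5932 ; Bob | NULL ; Nora | 6023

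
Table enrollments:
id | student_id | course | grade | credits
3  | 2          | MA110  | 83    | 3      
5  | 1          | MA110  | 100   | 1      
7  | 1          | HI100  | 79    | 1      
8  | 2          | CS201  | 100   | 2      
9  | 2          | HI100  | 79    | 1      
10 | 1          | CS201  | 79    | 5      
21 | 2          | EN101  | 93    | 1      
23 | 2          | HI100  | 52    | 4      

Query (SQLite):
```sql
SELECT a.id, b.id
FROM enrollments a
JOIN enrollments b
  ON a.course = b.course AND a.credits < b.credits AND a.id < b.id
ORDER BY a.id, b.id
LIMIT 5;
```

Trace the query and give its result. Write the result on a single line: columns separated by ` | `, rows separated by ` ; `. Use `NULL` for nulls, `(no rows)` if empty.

7 | 23 ; 8 | 10 ; 9 | 23

Pairs (a,b) with same course, a.credits < b.credits, a.id < b.id.
course groups: CS201:{8,10} EN101:{21} HI100:{7,9,23} MA110:{3,5}
Ordered by (a.id, b.id); first 5.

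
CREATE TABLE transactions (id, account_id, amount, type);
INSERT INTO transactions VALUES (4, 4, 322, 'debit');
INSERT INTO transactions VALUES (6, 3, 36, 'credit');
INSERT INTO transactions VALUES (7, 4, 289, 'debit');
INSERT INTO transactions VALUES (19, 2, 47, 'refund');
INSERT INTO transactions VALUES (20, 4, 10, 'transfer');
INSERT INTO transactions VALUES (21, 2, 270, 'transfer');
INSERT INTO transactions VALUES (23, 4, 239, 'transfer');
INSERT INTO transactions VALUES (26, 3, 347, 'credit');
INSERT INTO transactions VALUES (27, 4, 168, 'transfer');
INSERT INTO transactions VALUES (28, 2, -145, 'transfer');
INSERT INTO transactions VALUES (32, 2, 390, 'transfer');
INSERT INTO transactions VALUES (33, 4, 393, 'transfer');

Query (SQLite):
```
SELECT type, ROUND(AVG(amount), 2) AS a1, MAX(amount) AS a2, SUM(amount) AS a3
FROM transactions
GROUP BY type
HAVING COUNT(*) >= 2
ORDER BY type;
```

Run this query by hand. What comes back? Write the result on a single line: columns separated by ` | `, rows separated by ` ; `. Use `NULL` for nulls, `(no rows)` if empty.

credit | 191.5 | 347 | 383 ; debit | 305.5 | 322 | 611 ; transfer | 189.29 | 393 | 1325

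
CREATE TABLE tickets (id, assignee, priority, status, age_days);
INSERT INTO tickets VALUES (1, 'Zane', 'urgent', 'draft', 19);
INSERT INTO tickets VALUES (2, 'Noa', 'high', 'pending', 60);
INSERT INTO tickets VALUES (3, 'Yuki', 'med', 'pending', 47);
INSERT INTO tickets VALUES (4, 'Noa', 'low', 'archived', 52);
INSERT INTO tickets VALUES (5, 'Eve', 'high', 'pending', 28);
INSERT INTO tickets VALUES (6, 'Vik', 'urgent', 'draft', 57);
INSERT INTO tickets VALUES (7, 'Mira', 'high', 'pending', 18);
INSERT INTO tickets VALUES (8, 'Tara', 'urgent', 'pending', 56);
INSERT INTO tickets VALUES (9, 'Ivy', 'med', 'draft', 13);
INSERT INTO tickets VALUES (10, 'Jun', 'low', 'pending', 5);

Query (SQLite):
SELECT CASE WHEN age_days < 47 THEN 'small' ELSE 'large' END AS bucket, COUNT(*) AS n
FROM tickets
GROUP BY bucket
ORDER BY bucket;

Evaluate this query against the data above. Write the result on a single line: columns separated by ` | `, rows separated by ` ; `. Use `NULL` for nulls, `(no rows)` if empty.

large | 5 ; small | 5

Bucket rows by age_days < 47 → 'small' else 'large'; count each bucket.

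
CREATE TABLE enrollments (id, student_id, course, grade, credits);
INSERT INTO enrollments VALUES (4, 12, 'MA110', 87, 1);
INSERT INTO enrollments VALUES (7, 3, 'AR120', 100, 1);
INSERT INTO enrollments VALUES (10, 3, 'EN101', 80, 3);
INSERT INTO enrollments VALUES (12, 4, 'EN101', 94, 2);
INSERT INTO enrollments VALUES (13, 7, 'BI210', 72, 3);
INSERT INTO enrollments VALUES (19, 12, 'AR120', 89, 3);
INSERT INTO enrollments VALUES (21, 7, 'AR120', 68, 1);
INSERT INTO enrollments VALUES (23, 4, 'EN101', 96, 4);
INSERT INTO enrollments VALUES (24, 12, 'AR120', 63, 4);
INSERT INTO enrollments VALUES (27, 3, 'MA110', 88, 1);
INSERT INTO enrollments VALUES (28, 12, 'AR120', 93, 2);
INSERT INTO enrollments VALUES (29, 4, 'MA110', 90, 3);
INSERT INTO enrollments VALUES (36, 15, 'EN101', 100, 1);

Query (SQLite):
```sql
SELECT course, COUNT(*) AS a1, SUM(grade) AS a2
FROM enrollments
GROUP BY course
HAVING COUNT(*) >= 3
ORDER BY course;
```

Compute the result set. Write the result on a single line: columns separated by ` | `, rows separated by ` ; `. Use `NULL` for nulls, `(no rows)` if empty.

Group enrollments by course.
Per group compute: COUNT(*), SUM(grade).
HAVING: drop groups with fewer than 3 rows.
  AR120: ids {7, 19, 21, 24, 28} → COUNT(*)=5, SUM(grade)=413
  BI210: ids {13} → COUNT(*)=1, SUM(grade)=72
  EN101: ids {10, 12, 23, 36} → COUNT(*)=4, SUM(grade)=370
  MA110: ids {4, 27, 29} → COUNT(*)=3, SUM(grade)=265

AR120 | 5 | 413 ; EN101 | 4 | 370 ; MA110 | 3 | 265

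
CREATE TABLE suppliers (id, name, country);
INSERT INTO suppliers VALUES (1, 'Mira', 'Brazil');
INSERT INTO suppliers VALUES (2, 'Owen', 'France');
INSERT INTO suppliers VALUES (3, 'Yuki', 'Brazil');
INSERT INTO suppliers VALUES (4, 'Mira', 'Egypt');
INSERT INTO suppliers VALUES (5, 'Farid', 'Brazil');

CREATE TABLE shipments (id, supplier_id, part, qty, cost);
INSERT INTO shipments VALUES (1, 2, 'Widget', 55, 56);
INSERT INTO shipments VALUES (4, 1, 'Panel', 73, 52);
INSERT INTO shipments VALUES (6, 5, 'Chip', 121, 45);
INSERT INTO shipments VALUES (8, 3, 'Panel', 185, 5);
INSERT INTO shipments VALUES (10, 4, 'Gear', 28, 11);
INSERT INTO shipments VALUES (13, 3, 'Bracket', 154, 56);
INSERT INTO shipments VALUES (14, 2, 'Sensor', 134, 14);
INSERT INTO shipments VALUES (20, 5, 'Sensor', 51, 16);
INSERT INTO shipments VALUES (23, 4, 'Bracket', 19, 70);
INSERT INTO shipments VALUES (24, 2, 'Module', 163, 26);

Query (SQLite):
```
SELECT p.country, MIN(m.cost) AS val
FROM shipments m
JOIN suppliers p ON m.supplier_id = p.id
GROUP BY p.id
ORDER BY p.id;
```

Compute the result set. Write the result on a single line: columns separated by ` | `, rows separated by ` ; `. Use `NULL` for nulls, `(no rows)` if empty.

Brazil | 52 ; France | 14 ; Brazil | 5 ; Egypt | 11 ; Brazil | 16

Join each shipments row to its suppliers via supplier_id.
Group joined rows by suppliers.id; compute MIN(m.cost) per group.
  1: ids {4} → MIN(m.cost)=52
  2: ids {1, 14, 24} → MIN(m.cost)=14
  3: ids {8, 13} → MIN(m.cost)=5
  4: ids {10, 23} → MIN(m.cost)=11
  5: ids {6, 20} → MIN(m.cost)=16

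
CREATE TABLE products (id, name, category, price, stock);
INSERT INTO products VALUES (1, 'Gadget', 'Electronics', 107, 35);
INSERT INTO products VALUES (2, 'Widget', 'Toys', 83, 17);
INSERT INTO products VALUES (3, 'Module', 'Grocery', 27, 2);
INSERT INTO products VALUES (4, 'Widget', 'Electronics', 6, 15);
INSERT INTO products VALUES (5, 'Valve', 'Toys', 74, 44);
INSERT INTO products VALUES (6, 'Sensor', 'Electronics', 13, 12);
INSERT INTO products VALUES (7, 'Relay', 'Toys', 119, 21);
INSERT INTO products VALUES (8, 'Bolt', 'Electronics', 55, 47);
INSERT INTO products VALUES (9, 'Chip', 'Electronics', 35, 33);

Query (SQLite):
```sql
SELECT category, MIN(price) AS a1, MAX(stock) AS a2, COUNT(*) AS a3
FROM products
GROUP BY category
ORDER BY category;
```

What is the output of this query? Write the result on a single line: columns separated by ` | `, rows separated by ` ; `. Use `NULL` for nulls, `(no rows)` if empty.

Group products by category.
Per group compute: MIN(price), MAX(stock), COUNT(*).
  Electronics: ids {1, 4, 6, 8, 9} → MIN(price)=6, MAX(stock)=47, COUNT(*)=5
  Grocery: ids {3} → MIN(price)=27, MAX(stock)=2, COUNT(*)=1
  Toys: ids {2, 5, 7} → MIN(price)=74, MAX(stock)=44, COUNT(*)=3

Electronics | 6 | 47 | 5 ; Grocery | 27 | 2 | 1 ; Toys | 74 | 44 | 3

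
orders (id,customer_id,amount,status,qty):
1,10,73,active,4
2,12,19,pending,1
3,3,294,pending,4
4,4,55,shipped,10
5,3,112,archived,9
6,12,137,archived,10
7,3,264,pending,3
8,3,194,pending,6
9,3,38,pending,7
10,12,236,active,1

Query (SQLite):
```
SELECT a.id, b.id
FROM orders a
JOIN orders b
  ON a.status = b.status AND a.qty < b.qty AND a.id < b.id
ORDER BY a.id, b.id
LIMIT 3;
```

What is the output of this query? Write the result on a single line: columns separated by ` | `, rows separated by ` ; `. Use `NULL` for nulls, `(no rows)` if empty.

Pairs (a,b) with same status, a.qty < b.qty, a.id < b.id.
status groups: active:{1,10} archived:{5,6} pending:{2,3,7,8,9} shipped:{4}
Ordered by (a.id, b.id); first 3.

2 | 3 ; 2 | 7 ; 2 | 8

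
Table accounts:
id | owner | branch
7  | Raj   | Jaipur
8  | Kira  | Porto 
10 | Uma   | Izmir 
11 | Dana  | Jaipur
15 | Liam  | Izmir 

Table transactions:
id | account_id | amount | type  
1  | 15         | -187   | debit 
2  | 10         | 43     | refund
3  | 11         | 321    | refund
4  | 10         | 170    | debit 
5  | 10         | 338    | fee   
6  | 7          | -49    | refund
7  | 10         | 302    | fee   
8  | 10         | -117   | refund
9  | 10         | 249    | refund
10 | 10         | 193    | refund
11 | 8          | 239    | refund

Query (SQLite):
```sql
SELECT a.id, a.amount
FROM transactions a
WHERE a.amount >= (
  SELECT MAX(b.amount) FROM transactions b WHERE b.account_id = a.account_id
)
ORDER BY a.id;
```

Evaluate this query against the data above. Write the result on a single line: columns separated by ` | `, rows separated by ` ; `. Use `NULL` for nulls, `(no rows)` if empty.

For each transactions row a, compute MAX(amount) over rows sharing a.account_id.
Keep row a if a.amount >= that per-group MAX.
  account_id=7: MAX(amount) = -49
  account_id=8: MAX(amount) = 239
  account_id=10: MAX(amount) = 338
  account_id=11: MAX(amount) = 321
  account_id=15: MAX(amount) = -187

1 | -187 ; 3 | 321 ; 5 | 338 ; 6 | -49 ; 11 | 239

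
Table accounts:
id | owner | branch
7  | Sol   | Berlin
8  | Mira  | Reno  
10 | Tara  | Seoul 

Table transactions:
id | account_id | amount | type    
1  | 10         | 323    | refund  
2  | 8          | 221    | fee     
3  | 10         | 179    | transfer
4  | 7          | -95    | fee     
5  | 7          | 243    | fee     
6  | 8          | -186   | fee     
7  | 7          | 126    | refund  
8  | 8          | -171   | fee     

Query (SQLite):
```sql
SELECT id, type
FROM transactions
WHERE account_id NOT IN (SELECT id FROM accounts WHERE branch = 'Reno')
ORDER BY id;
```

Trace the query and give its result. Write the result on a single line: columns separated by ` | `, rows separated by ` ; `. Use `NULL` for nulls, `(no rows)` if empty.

Inner query: accounts.id where branch = 'Reno'.
Outer: keep transactions rows whose account_id is not in that set.
Inner query → {8}

1 | refund ; 3 | transfer ; 4 | fee ; 5 | fee ; 7 | refund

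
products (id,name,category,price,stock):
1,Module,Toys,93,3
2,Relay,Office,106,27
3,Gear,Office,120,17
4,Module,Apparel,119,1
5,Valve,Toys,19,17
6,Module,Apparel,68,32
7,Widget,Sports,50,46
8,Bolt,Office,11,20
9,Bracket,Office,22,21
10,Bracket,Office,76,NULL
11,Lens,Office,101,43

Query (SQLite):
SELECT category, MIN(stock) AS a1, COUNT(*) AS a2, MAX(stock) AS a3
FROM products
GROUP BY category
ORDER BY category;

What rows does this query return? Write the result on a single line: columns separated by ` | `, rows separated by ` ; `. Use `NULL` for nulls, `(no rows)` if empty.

Group products by category.
Per group compute: MIN(stock), COUNT(*), MAX(stock).
  Apparel: ids {4, 6} → MIN(stock)=1, COUNT(*)=2, MAX(stock)=32
  Office: ids {2, 3, 8, 9, 10, 11} → MIN(stock)=17, COUNT(*)=6, MAX(stock)=43
  Sports: ids {7} → MIN(stock)=46, COUNT(*)=1, MAX(stock)=46
  Toys: ids {1, 5} → MIN(stock)=3, COUNT(*)=2, MAX(stock)=17

Apparel | 1 | 2 | 32 ; Office | 17 | 6 | 43 ; Sports | 46 | 1 | 46 ; Toys | 3 | 2 | 17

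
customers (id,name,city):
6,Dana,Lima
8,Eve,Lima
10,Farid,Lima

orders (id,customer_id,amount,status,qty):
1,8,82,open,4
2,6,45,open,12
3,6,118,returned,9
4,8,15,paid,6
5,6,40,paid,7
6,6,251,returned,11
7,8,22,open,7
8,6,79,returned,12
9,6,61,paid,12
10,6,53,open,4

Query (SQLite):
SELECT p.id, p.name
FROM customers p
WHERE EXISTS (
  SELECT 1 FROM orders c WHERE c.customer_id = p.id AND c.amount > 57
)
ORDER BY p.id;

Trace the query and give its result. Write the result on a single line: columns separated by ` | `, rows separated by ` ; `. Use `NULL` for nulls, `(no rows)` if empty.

For each customers row, check whether any orders with matching customer_id has amount > 57.
Keep rows where that is true.

6 | Dana ; 8 | Eve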